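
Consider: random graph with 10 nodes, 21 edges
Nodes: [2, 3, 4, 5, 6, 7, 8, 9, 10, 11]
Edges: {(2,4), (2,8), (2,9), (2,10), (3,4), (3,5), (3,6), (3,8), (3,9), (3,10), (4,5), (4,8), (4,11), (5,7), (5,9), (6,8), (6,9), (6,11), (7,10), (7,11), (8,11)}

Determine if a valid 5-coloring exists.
Yes, G is 5-colorable

A valid 5-coloring: color 1: [2, 3, 11]; color 2: [5, 8, 10]; color 3: [4, 6, 7]; color 4: [9].
(χ(G) = 4 ≤ 5.)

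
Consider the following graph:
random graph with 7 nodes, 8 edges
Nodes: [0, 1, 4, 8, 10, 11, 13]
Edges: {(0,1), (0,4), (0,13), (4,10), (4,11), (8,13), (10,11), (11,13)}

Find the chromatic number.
Clique number ω(G) = 3 (lower bound: χ ≥ ω).
The clique on [4, 10, 11] has size 3, forcing χ ≥ 3, and the coloring below uses 3 colors, so χ(G) = 3.
A valid 3-coloring: color 1: [1, 4, 13]; color 2: [0, 8, 11]; color 3: [10].

χ(G) = 3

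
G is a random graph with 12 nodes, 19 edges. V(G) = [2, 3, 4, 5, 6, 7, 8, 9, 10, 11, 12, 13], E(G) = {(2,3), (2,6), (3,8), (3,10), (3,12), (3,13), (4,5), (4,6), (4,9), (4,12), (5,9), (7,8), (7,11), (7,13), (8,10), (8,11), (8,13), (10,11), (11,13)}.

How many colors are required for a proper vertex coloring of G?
Clique number ω(G) = 4 (lower bound: χ ≥ ω).
The clique on [7, 8, 11, 13] has size 4, forcing χ ≥ 4, and the coloring below uses 4 colors, so χ(G) = 4.
A valid 4-coloring: color 1: [3, 5, 6, 11]; color 2: [2, 4, 8]; color 3: [9, 10, 12, 13]; color 4: [7].

χ(G) = 4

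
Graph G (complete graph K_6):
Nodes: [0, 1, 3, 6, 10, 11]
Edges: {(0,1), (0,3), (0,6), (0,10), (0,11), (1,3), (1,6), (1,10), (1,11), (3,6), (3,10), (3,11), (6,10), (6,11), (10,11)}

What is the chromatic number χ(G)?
Clique number ω(G) = 6 (lower bound: χ ≥ ω).
The clique on [0, 1, 3, 6, 10, 11] has size 6, forcing χ ≥ 6, and the coloring below uses 6 colors, so χ(G) = 6.
A valid 6-coloring: color 1: [6]; color 2: [1]; color 3: [3]; color 4: [0]; color 5: [11]; color 6: [10].

χ(G) = 6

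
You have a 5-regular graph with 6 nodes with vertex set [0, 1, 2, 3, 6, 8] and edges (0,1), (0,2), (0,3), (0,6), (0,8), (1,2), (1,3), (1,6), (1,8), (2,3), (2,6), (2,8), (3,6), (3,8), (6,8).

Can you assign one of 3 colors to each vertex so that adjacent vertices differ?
No, G is not 3-colorable

The clique on vertices [0, 1, 2, 3, 6, 8] has size 6 > 3, so it alone needs 6 colors.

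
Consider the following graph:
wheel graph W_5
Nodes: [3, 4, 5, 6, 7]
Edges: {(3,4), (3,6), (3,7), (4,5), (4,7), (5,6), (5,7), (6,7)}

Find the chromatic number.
Clique number ω(G) = 3 (lower bound: χ ≥ ω).
The clique on [3, 4, 7] has size 3, forcing χ ≥ 3, and the coloring below uses 3 colors, so χ(G) = 3.
A valid 3-coloring: color 1: [7]; color 2: [4, 6]; color 3: [3, 5].

χ(G) = 3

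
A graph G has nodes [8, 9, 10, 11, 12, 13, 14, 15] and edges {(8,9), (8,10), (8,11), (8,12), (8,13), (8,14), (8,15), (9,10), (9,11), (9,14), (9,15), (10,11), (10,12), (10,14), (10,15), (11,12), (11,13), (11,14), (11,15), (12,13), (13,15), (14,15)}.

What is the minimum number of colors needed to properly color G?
Clique number ω(G) = 6 (lower bound: χ ≥ ω).
The clique on [8, 9, 10, 11, 14, 15] has size 6, forcing χ ≥ 6, and the coloring below uses 6 colors, so χ(G) = 6.
A valid 6-coloring: color 1: [11]; color 2: [8]; color 3: [12, 15]; color 4: [10, 13]; color 5: [14]; color 6: [9].

χ(G) = 6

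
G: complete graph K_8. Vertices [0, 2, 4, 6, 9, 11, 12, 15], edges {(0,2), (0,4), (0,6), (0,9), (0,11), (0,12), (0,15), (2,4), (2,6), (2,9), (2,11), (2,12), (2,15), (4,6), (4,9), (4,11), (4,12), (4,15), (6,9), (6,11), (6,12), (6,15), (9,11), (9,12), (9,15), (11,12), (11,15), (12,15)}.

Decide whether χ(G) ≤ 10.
Yes, G is 10-colorable

A valid 10-coloring: color 1: [12]; color 2: [0]; color 3: [9]; color 4: [6]; color 5: [4]; color 6: [2]; color 7: [15]; color 8: [11].
(χ(G) = 8 ≤ 10.)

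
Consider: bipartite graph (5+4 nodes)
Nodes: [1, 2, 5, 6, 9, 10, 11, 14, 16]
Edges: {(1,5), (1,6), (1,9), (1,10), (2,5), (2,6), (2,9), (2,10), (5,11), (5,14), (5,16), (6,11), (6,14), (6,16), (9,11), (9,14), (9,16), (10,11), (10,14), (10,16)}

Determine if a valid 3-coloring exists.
A valid 3-coloring: color 1: [5, 6, 9, 10]; color 2: [1, 2, 11, 14, 16].
(χ(G) = 2 ≤ 3.)

Yes, G is 3-colorable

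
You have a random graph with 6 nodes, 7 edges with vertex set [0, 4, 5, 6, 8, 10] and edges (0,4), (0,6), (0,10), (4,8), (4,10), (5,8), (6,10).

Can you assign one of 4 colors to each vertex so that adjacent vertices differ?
A valid 4-coloring: color 1: [4, 5, 6]; color 2: [8, 10]; color 3: [0].
(χ(G) = 3 ≤ 4.)

Yes, G is 4-colorable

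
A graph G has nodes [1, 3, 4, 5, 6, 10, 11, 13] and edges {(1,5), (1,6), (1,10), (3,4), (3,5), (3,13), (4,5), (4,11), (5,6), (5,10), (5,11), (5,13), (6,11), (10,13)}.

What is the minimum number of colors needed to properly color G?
Clique number ω(G) = 3 (lower bound: χ ≥ ω).
Odd cycle [11, 6, 1, 10, 13, 3, 4] needs 3 colors (χ ≥ 3).
Vertex 5 is adjacent to every vertex of [1, 3, 4, 6, 10, 11, 13], which already need 3 colors among themselves, so 5 needs a new color (χ ≥ 4).
The coloring below uses 4 colors, so χ(G) = 4.
A valid 4-coloring: color 1: [5]; color 2: [1, 3, 11]; color 3: [4, 6, 10]; color 4: [13].

χ(G) = 4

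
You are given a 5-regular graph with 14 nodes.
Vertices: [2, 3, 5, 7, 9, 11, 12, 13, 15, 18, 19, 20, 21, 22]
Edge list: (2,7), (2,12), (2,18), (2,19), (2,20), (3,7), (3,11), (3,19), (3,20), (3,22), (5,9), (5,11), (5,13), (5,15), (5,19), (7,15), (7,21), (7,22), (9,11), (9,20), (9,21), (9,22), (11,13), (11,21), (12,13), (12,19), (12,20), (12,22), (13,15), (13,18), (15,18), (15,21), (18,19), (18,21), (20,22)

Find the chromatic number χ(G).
Clique number ω(G) = 3 (lower bound: χ ≥ ω).
Suppose a proper 3-coloring c exists. The clique [2, 12, 19] takes 3 distinct colors; by symmetry let c(2) = 1, c(12) = 2, c(19) = 3.
- Vertex 18: neighbors [2, 19] already have colors [1, 3] ⇒ c(18) = 2.
- Vertex 20: neighbors [2, 12] already have colors [1, 2] ⇒ c(20) = 3.
- Vertex 22: neighbors [12, 20] already have colors [2, 3] ⇒ c(22) = 1.
- Vertex 9: neighbors [22, 20] already have colors [1, 3] ⇒ c(9) = 2.
- Vertex 5: neighbors [9, 19] already have colors [2, 3] ⇒ c(5) = 1.
- Vertex 11: neighbors [5, 9] already have colors [1, 2] ⇒ c(11) = 3.
- Vertex 13: neighbors [5, 12, 11] already have colors [1, 2, 3] — all 3 colors blocked. Contradiction.
The forced assignments end in a contradiction, so G has no proper 3-coloring (χ ≥ 4).
The coloring below uses 4 colors, so χ(G) = 4.
A valid 4-coloring: color 1: [2, 5, 21, 22]; color 2: [11, 15, 19, 20]; color 3: [7, 9, 12, 18]; color 4: [3, 13].

χ(G) = 4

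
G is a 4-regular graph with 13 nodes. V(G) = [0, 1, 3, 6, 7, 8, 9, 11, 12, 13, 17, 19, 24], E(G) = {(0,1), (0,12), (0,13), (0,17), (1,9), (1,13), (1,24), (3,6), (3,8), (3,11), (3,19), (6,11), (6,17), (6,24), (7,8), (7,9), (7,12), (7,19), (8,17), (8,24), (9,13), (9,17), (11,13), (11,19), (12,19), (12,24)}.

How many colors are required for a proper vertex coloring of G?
χ(G) = 3

Clique number ω(G) = 3 (lower bound: χ ≥ ω).
The clique on [0, 1, 13] has size 3, forcing χ ≥ 3, and the coloring below uses 3 colors, so χ(G) = 3.
A valid 3-coloring: color 1: [3, 7, 13, 17, 24]; color 2: [1, 8, 11, 12]; color 3: [0, 6, 9, 19].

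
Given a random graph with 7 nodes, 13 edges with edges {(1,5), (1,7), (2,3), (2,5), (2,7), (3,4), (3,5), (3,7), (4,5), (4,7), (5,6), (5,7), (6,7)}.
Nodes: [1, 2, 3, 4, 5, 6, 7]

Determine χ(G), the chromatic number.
χ(G) = 4

Clique number ω(G) = 4 (lower bound: χ ≥ ω).
The clique on [2, 3, 5, 7] has size 4, forcing χ ≥ 4, and the coloring below uses 4 colors, so χ(G) = 4.
A valid 4-coloring: color 1: [5]; color 2: [7]; color 3: [1, 3, 6]; color 4: [2, 4].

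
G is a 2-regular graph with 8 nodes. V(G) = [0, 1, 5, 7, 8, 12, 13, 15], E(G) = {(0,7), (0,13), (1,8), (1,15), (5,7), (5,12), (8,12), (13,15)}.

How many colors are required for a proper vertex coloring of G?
Clique number ω(G) = 2 (lower bound: χ ≥ ω).
The graph is bipartite (no odd cycle), so 2 colors suffice: χ(G) = 2.
A valid 2-coloring: color 1: [0, 5, 8, 15]; color 2: [1, 7, 12, 13].

χ(G) = 2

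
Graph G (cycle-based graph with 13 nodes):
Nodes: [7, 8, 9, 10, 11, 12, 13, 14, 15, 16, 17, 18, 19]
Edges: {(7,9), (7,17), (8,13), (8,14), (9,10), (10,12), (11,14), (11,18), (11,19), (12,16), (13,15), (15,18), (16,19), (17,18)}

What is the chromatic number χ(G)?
Clique number ω(G) = 2 (lower bound: χ ≥ ω).
Odd cycle [9, 7, 17, 18, 11, 19, 16, 12, 10] needs 3 colors (χ ≥ 3).
The coloring below uses 3 colors, so χ(G) = 3.
A valid 3-coloring: color 1: [7, 10, 13, 14, 18, 19]; color 2: [8, 9, 11, 12, 15, 17]; color 3: [16].

χ(G) = 3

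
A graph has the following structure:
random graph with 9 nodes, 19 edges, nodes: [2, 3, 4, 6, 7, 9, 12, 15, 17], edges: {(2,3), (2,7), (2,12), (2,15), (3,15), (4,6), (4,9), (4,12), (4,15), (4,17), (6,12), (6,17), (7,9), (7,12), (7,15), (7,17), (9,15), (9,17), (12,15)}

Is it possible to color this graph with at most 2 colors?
No, G is not 2-colorable

The clique on vertices [2, 7, 12, 15] has size 4 > 2, so it alone needs 4 colors.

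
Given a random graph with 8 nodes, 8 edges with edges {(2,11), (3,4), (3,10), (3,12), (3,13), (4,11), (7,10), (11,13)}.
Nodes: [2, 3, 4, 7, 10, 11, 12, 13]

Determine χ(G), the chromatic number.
Clique number ω(G) = 2 (lower bound: χ ≥ ω).
The graph is bipartite (no odd cycle), so 2 colors suffice: χ(G) = 2.
A valid 2-coloring: color 1: [3, 7, 11]; color 2: [2, 4, 10, 12, 13].

χ(G) = 2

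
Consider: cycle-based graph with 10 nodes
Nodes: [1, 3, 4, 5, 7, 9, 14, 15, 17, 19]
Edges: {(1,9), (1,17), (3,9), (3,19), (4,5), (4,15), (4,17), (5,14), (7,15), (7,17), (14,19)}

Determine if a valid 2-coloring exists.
A valid 2-coloring: color 1: [1, 3, 4, 7, 14]; color 2: [5, 9, 15, 17, 19].
(χ(G) = 2 ≤ 2.)

Yes, G is 2-colorable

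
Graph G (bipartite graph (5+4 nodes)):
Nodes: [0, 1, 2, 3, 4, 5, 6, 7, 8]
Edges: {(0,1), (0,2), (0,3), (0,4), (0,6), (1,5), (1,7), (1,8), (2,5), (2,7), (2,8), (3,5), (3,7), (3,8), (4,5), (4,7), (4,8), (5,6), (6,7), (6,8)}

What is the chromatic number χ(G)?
Clique number ω(G) = 2 (lower bound: χ ≥ ω).
The graph is bipartite (no odd cycle), so 2 colors suffice: χ(G) = 2.
A valid 2-coloring: color 1: [0, 5, 7, 8]; color 2: [1, 2, 3, 4, 6].

χ(G) = 2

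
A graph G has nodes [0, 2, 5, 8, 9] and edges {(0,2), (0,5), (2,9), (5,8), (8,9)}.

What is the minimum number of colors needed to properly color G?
Clique number ω(G) = 2 (lower bound: χ ≥ ω).
Odd cycle [8, 9, 2, 0, 5] needs 3 colors (χ ≥ 3).
The coloring below uses 3 colors, so χ(G) = 3.
A valid 3-coloring: color 1: [0, 8]; color 2: [5, 9]; color 3: [2].

χ(G) = 3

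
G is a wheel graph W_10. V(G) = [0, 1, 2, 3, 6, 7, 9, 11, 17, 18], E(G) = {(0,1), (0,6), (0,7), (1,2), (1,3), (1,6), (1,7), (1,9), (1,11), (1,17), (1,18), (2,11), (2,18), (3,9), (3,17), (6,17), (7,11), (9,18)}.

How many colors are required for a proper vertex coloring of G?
Clique number ω(G) = 3 (lower bound: χ ≥ ω).
Odd cycle [0, 7, 11, 2, 18, 9, 3, 17, 6] needs 3 colors (χ ≥ 3).
Vertex 1 is adjacent to every vertex of [0, 2, 3, 6, 7, 9, 11, 17, 18], which already need 3 colors among themselves, so 1 needs a new color (χ ≥ 4).
The coloring below uses 4 colors, so χ(G) = 4.
A valid 4-coloring: color 1: [1]; color 2: [0, 11, 17, 18]; color 3: [2, 6, 7, 9]; color 4: [3].

χ(G) = 4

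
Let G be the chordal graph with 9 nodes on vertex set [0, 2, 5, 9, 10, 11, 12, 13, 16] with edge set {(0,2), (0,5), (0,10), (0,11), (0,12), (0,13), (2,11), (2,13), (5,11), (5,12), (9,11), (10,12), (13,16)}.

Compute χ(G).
χ(G) = 3

Clique number ω(G) = 3 (lower bound: χ ≥ ω).
The clique on [0, 2, 11] has size 3, forcing χ ≥ 3, and the coloring below uses 3 colors, so χ(G) = 3.
A valid 3-coloring: color 1: [0, 9, 16]; color 2: [11, 12, 13]; color 3: [2, 5, 10].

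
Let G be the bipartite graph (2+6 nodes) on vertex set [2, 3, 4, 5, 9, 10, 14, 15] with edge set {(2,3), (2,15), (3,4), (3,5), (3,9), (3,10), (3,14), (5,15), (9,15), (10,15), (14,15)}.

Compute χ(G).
Clique number ω(G) = 2 (lower bound: χ ≥ ω).
The graph is bipartite (no odd cycle), so 2 colors suffice: χ(G) = 2.
A valid 2-coloring: color 1: [3, 15]; color 2: [2, 4, 5, 9, 10, 14].

χ(G) = 2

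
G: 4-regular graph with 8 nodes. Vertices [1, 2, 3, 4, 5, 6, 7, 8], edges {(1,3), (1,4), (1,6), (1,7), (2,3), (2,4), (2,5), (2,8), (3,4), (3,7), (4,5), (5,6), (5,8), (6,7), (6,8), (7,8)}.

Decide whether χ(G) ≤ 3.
Suppose a proper 3-coloring c exists. The clique [1, 3, 4] takes 3 distinct colors; by symmetry let c(1) = 1, c(3) = 2, c(4) = 3.
- Vertex 2: neighbors [3, 4] already have colors [2, 3] ⇒ c(2) = 1.
- Vertex 5: neighbors [2, 4] already have colors [1, 3] ⇒ c(5) = 2.
- Vertex 6: neighbors [1, 5] already have colors [1, 2] ⇒ c(6) = 3.
- Vertex 7: neighbors [1, 3, 6] already have colors [1, 2, 3] — all 3 colors blocked. Contradiction.
The forced assignments end in a contradiction, so G has no proper 3-coloring (χ ≥ 4).

No, G is not 3-colorable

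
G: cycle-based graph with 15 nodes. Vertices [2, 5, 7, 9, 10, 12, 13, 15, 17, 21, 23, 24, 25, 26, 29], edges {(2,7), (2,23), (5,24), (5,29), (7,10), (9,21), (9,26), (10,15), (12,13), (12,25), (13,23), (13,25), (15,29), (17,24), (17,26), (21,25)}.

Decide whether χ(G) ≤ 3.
A valid 3-coloring: color 1: [5, 7, 9, 15, 17, 23, 25]; color 2: [2, 10, 13, 21, 24, 26, 29]; color 3: [12].
(χ(G) = 3 ≤ 3.)

Yes, G is 3-colorable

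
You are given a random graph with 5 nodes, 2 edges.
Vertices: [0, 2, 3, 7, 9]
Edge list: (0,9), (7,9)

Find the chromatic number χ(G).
Clique number ω(G) = 2 (lower bound: χ ≥ ω).
The graph is bipartite (no odd cycle), so 2 colors suffice: χ(G) = 2.
A valid 2-coloring: color 1: [2, 3, 9]; color 2: [0, 7].

χ(G) = 2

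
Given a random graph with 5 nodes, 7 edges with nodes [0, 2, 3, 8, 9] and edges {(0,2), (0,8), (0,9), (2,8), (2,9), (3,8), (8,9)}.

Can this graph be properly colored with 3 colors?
No, G is not 3-colorable

The clique on vertices [0, 2, 8, 9] has size 4 > 3, so it alone needs 4 colors.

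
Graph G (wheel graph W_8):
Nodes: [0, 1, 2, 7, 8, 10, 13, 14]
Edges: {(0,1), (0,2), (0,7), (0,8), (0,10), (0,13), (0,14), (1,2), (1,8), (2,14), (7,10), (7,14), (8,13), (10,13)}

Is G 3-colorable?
Odd cycle [14, 2, 1, 8, 13, 10, 7] needs 3 colors (χ ≥ 3).
Vertex 0 is adjacent to every vertex of [1, 2, 7, 8, 10, 13, 14], which already need 3 colors among themselves, so 0 needs a new color (χ ≥ 4).
Hence χ(G) ≥ 4 > 3, so no proper 3-coloring exists.

No, G is not 3-colorable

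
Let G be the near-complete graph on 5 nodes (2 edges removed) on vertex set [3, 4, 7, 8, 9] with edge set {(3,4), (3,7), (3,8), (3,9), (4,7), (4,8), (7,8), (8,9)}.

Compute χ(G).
Clique number ω(G) = 4 (lower bound: χ ≥ ω).
The clique on [3, 4, 7, 8] has size 4, forcing χ ≥ 4, and the coloring below uses 4 colors, so χ(G) = 4.
A valid 4-coloring: color 1: [3]; color 2: [8]; color 3: [4, 9]; color 4: [7].

χ(G) = 4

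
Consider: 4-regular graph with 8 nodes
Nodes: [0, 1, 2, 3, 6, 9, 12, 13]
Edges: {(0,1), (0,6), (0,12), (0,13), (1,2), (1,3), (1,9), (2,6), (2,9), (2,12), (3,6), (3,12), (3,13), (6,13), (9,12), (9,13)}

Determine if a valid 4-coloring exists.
Yes, G is 4-colorable

A valid 4-coloring: color 1: [1, 6, 12]; color 2: [0, 3, 9]; color 3: [2, 13].
(χ(G) = 3 ≤ 4.)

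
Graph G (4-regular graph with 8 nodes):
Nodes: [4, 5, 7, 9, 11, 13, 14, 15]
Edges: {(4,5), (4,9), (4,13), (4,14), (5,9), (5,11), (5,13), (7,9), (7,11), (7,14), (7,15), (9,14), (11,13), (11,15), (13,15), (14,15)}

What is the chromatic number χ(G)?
χ(G) = 4

Clique number ω(G) = 3 (lower bound: χ ≥ ω).
Suppose a proper 3-coloring c exists. The clique [4, 5, 9] takes 3 distinct colors; by symmetry let c(4) = 1, c(5) = 2, c(9) = 3.
- Vertex 13: neighbors [4, 5] already have colors [1, 2] ⇒ c(13) = 3.
- Vertex 11: neighbors [5, 13] already have colors [2, 3] ⇒ c(11) = 1.
- Vertex 7: neighbors [11, 9] already have colors [1, 3] ⇒ c(7) = 2.
- Vertex 14: neighbors [4, 7, 9] already have colors [1, 2, 3] — all 3 colors blocked. Contradiction.
The forced assignments end in a contradiction, so G has no proper 3-coloring (χ ≥ 4).
The coloring below uses 4 colors, so χ(G) = 4.
A valid 4-coloring: color 1: [5, 14]; color 2: [4, 11]; color 3: [9, 15]; color 4: [7, 13].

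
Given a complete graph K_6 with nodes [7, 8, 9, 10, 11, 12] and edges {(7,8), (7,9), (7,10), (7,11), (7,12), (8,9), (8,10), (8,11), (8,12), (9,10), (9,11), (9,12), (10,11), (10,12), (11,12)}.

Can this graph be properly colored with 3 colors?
The clique on vertices [7, 8, 9, 10, 11, 12] has size 6 > 3, so it alone needs 6 colors.

No, G is not 3-colorable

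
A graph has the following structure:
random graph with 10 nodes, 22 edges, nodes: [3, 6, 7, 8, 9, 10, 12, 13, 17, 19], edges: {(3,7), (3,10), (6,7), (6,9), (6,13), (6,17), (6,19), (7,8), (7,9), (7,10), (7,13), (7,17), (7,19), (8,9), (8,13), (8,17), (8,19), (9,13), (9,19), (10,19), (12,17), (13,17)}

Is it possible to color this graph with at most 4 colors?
A valid 4-coloring: color 1: [7, 12]; color 2: [3, 13, 19]; color 3: [6, 8, 10]; color 4: [9, 17].
(χ(G) = 4 ≤ 4.)

Yes, G is 4-colorable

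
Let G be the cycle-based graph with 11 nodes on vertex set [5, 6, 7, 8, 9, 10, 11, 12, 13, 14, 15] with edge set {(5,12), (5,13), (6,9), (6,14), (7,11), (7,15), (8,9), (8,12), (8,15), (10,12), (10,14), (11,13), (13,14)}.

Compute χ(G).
χ(G) = 3

Clique number ω(G) = 2 (lower bound: χ ≥ ω).
Odd cycle [12, 8, 15, 7, 11, 13, 5] needs 3 colors (χ ≥ 3).
The coloring below uses 3 colors, so χ(G) = 3.
A valid 3-coloring: color 1: [9, 11, 12, 14, 15]; color 2: [6, 7, 8, 10, 13]; color 3: [5].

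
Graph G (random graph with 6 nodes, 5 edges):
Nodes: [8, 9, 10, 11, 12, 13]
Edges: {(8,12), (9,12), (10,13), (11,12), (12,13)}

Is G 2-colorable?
A valid 2-coloring: color 1: [10, 12]; color 2: [8, 9, 11, 13].
(χ(G) = 2 ≤ 2.)

Yes, G is 2-colorable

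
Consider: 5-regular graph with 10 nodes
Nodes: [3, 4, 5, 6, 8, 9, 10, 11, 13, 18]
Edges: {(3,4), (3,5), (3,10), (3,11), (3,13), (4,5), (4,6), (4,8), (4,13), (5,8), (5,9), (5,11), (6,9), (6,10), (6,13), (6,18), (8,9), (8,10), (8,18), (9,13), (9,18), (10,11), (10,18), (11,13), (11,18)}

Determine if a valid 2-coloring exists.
No, G is not 2-colorable

The clique on vertices [3, 10, 11] has size 3 > 2, so it alone needs 3 colors.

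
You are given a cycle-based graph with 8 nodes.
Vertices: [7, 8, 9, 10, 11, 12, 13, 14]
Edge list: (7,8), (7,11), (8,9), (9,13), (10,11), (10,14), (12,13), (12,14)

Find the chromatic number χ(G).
Clique number ω(G) = 2 (lower bound: χ ≥ ω).
The graph is bipartite (no odd cycle), so 2 colors suffice: χ(G) = 2.
A valid 2-coloring: color 1: [8, 11, 13, 14]; color 2: [7, 9, 10, 12].

χ(G) = 2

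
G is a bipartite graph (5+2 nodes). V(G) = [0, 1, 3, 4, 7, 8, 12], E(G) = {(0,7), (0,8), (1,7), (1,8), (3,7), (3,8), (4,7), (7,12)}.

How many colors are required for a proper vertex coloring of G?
Clique number ω(G) = 2 (lower bound: χ ≥ ω).
The graph is bipartite (no odd cycle), so 2 colors suffice: χ(G) = 2.
A valid 2-coloring: color 1: [7, 8]; color 2: [0, 1, 3, 4, 12].

χ(G) = 2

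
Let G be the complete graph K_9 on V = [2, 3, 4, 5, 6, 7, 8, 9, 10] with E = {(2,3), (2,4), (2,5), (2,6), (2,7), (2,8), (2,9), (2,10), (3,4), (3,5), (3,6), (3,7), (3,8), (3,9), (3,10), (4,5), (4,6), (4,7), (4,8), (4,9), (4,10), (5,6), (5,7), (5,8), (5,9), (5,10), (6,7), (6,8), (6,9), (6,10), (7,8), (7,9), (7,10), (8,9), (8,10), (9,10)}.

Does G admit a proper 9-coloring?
A valid 9-coloring: color 1: [7]; color 2: [9]; color 3: [6]; color 4: [5]; color 5: [10]; color 6: [4]; color 7: [2]; color 8: [8]; color 9: [3].
(χ(G) = 9 ≤ 9.)

Yes, G is 9-colorable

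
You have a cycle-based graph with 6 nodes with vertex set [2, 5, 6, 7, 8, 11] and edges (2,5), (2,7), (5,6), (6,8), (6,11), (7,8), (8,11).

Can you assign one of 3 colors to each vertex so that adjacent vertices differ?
A valid 3-coloring: color 1: [2, 8]; color 2: [6, 7]; color 3: [5, 11].
(χ(G) = 3 ≤ 3.)

Yes, G is 3-colorable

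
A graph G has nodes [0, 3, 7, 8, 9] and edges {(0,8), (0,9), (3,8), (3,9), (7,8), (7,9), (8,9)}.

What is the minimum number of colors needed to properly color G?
χ(G) = 3

Clique number ω(G) = 3 (lower bound: χ ≥ ω).
The clique on [0, 8, 9] has size 3, forcing χ ≥ 3, and the coloring below uses 3 colors, so χ(G) = 3.
A valid 3-coloring: color 1: [9]; color 2: [8]; color 3: [0, 3, 7].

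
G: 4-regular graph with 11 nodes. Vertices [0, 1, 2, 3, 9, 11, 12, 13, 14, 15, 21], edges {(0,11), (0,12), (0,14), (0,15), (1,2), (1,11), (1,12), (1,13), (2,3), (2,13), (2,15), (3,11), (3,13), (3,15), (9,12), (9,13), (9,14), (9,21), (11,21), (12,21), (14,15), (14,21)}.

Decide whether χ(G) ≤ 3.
A valid 3-coloring: color 1: [0, 1, 3, 9]; color 2: [13, 15, 21]; color 3: [2, 11, 12, 14].
(χ(G) = 3 ≤ 3.)

Yes, G is 3-colorable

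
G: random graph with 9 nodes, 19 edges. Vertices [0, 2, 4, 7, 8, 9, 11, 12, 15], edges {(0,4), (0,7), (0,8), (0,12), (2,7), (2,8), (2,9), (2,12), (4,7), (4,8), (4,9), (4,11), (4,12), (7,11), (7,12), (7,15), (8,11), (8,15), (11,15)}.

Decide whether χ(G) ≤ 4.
Yes, G is 4-colorable

A valid 4-coloring: color 1: [7, 8, 9]; color 2: [2, 4, 15]; color 3: [11, 12]; color 4: [0].
(χ(G) = 4 ≤ 4.)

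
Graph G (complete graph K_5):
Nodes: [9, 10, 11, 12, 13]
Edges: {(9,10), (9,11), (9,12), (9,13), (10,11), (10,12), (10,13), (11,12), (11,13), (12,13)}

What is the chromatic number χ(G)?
Clique number ω(G) = 5 (lower bound: χ ≥ ω).
The clique on [9, 10, 11, 12, 13] has size 5, forcing χ ≥ 5, and the coloring below uses 5 colors, so χ(G) = 5.
A valid 5-coloring: color 1: [10]; color 2: [11]; color 3: [9]; color 4: [12]; color 5: [13].

χ(G) = 5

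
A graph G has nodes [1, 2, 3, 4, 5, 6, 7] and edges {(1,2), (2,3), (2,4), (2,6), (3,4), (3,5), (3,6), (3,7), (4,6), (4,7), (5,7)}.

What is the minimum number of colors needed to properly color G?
χ(G) = 4

Clique number ω(G) = 4 (lower bound: χ ≥ ω).
The clique on [2, 3, 4, 6] has size 4, forcing χ ≥ 4, and the coloring below uses 4 colors, so χ(G) = 4.
A valid 4-coloring: color 1: [1, 3]; color 2: [4, 5]; color 3: [2, 7]; color 4: [6].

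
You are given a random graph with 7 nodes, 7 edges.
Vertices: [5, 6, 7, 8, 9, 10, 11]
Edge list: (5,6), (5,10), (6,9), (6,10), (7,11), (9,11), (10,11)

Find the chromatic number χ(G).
Clique number ω(G) = 3 (lower bound: χ ≥ ω).
The clique on [5, 6, 10] has size 3, forcing χ ≥ 3, and the coloring below uses 3 colors, so χ(G) = 3.
A valid 3-coloring: color 1: [6, 8, 11]; color 2: [7, 9, 10]; color 3: [5].

χ(G) = 3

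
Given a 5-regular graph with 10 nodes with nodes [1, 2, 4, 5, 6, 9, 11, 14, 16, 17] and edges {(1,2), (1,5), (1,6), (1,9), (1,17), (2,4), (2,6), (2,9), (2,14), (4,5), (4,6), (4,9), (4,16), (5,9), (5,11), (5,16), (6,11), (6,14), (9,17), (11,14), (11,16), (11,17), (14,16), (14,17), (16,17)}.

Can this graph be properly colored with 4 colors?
Yes, G is 4-colorable

A valid 4-coloring: color 1: [6, 9, 16]; color 2: [1, 4, 11]; color 3: [5, 14]; color 4: [2, 17].
(χ(G) = 4 ≤ 4.)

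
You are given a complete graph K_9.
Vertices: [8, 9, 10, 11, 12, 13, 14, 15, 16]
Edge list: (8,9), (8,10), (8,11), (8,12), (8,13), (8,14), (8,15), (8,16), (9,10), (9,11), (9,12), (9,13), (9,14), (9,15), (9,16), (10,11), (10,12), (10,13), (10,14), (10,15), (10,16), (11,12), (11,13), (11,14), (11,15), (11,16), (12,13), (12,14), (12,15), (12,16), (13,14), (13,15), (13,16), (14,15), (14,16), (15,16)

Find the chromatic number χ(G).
χ(G) = 9

Clique number ω(G) = 9 (lower bound: χ ≥ ω).
The clique on [8, 9, 10, 11, 12, 13, 14, 15, 16] has size 9, forcing χ ≥ 9, and the coloring below uses 9 colors, so χ(G) = 9.
A valid 9-coloring: color 1: [12]; color 2: [10]; color 3: [9]; color 4: [11]; color 5: [15]; color 6: [14]; color 7: [13]; color 8: [16]; color 9: [8].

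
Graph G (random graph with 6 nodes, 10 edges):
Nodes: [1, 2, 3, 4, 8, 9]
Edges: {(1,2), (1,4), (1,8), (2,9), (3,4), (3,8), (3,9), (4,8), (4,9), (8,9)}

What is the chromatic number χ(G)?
Clique number ω(G) = 4 (lower bound: χ ≥ ω).
The clique on [3, 4, 8, 9] has size 4, forcing χ ≥ 4, and the coloring below uses 4 colors, so χ(G) = 4.
A valid 4-coloring: color 1: [2, 4]; color 2: [8]; color 3: [1, 9]; color 4: [3].

χ(G) = 4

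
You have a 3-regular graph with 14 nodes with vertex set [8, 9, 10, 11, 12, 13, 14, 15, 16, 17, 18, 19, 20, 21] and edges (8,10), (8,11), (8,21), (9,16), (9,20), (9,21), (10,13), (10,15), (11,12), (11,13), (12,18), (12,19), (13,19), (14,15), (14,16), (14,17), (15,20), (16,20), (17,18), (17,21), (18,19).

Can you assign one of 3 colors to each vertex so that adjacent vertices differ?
Yes, G is 3-colorable

A valid 3-coloring: color 1: [8, 9, 12, 13, 14]; color 2: [10, 11, 17, 19, 20]; color 3: [15, 16, 18, 21].
(χ(G) = 3 ≤ 3.)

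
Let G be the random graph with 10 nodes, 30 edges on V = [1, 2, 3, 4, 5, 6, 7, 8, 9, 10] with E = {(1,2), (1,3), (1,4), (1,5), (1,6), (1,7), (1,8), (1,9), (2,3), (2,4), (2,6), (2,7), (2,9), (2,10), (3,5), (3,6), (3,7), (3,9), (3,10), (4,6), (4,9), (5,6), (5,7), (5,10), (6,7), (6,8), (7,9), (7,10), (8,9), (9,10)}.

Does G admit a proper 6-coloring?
Yes, G is 6-colorable

A valid 6-coloring: color 1: [1, 10]; color 2: [3, 4, 8]; color 3: [7]; color 4: [2, 5]; color 5: [6, 9].
(χ(G) = 5 ≤ 6.)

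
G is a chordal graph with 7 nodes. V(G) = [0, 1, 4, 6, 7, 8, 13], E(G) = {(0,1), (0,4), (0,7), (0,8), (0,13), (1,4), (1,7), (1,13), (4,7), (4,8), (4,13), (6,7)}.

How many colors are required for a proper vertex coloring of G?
Clique number ω(G) = 4 (lower bound: χ ≥ ω).
The clique on [0, 1, 4, 13] has size 4, forcing χ ≥ 4, and the coloring below uses 4 colors, so χ(G) = 4.
A valid 4-coloring: color 1: [4, 6]; color 2: [0]; color 3: [1, 8]; color 4: [7, 13].

χ(G) = 4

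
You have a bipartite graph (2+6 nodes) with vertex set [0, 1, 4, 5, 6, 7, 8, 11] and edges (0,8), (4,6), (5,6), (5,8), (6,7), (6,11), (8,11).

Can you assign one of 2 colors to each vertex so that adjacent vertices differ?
Yes, G is 2-colorable

A valid 2-coloring: color 1: [1, 6, 8]; color 2: [0, 4, 5, 7, 11].
(χ(G) = 2 ≤ 2.)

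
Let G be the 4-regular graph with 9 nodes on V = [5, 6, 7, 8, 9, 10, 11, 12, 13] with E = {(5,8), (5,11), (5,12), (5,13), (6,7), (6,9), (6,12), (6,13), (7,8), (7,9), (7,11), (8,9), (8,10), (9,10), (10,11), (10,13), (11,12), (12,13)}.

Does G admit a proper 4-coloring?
Yes, G is 4-colorable

A valid 4-coloring: color 1: [5, 6, 10]; color 2: [9, 11, 13]; color 3: [7, 12]; color 4: [8].
(χ(G) = 4 ≤ 4.)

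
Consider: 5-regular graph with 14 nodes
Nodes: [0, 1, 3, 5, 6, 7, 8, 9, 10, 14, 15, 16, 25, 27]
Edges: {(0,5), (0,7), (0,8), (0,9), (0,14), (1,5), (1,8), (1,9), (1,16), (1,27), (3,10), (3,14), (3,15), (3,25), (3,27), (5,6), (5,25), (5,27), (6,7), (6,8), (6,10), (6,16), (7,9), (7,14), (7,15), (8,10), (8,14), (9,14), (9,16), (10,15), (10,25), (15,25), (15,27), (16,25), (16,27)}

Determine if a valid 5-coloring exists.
Yes, G is 5-colorable

A valid 5-coloring: color 1: [3, 5, 8, 9]; color 2: [14, 15, 16]; color 3: [0, 6, 25, 27]; color 4: [1, 7, 10].
(χ(G) = 4 ≤ 5.)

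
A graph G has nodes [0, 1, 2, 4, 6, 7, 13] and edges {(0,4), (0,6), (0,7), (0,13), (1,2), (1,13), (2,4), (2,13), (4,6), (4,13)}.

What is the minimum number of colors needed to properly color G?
χ(G) = 3

Clique number ω(G) = 3 (lower bound: χ ≥ ω).
The clique on [0, 4, 13] has size 3, forcing χ ≥ 3, and the coloring below uses 3 colors, so χ(G) = 3.
A valid 3-coloring: color 1: [0, 2]; color 2: [6, 7, 13]; color 3: [1, 4].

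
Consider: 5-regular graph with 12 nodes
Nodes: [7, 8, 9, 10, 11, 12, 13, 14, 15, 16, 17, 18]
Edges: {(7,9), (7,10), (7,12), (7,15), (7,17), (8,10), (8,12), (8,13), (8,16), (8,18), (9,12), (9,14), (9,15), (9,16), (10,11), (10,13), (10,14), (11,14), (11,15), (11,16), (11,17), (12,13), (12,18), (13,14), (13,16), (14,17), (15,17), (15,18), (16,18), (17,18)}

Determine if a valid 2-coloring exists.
The clique on vertices [7, 9, 12] has size 3 > 2, so it alone needs 3 colors.

No, G is not 2-colorable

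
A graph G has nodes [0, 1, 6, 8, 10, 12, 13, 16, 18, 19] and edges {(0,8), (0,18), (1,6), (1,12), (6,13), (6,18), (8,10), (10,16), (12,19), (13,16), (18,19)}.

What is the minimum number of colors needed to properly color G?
χ(G) = 3

Clique number ω(G) = 2 (lower bound: χ ≥ ω).
Odd cycle [8, 10, 16, 13, 6, 18, 0] needs 3 colors (χ ≥ 3).
The coloring below uses 3 colors, so χ(G) = 3.
A valid 3-coloring: color 1: [10, 12, 13, 18]; color 2: [6, 8, 16, 19]; color 3: [0, 1].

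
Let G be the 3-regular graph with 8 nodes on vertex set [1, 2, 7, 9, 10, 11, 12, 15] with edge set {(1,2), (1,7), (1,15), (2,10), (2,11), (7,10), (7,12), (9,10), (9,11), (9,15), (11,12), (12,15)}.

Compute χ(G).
Clique number ω(G) = 2 (lower bound: χ ≥ ω).
Odd cycle [1, 2, 11, 9, 15] needs 3 colors (χ ≥ 3).
The coloring below uses 3 colors, so χ(G) = 3.
A valid 3-coloring: color 1: [2, 9, 12]; color 2: [1, 10, 11]; color 3: [7, 15].

χ(G) = 3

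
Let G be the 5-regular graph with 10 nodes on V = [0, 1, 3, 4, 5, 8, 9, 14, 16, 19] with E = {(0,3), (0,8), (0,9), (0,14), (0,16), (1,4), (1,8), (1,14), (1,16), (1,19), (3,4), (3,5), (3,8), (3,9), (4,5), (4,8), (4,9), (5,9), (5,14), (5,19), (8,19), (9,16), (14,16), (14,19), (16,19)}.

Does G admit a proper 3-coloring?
No, G is not 3-colorable

The clique on vertices [1, 14, 16, 19] has size 4 > 3, so it alone needs 4 colors.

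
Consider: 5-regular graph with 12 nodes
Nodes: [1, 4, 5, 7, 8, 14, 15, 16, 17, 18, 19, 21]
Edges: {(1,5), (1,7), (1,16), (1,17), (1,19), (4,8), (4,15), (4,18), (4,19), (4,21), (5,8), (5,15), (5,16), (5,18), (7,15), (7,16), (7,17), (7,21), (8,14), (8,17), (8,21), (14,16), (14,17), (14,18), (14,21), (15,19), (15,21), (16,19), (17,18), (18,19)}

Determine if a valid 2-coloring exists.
The clique on vertices [1, 16, 19] has size 3 > 2, so it alone needs 3 colors.

No, G is not 2-colorable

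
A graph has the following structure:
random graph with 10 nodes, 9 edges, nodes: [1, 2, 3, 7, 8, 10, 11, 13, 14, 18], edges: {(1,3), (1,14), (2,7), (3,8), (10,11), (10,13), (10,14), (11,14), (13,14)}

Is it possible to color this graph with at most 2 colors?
No, G is not 2-colorable

The clique on vertices [10, 11, 14] has size 3 > 2, so it alone needs 3 colors.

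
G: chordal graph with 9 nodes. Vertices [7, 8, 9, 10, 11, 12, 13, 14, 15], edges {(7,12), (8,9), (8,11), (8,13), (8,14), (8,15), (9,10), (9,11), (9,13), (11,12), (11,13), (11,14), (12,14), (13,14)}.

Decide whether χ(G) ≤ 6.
A valid 6-coloring: color 1: [8, 10, 12]; color 2: [7, 11, 15]; color 3: [9, 14]; color 4: [13].
(χ(G) = 4 ≤ 6.)

Yes, G is 6-colorable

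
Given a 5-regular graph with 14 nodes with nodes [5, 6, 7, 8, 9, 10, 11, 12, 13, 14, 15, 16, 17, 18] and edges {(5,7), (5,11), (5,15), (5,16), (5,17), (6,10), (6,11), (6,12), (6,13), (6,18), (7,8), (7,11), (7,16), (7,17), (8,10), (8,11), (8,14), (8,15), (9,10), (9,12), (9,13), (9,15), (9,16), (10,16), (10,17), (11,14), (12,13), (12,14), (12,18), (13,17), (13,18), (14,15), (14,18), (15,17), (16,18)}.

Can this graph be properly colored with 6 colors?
Yes, G is 6-colorable

A valid 6-coloring: color 1: [10, 11, 12, 15]; color 2: [13, 14, 16]; color 3: [7, 9, 18]; color 4: [5, 6, 8]; color 5: [17].
(χ(G) = 4 ≤ 6.)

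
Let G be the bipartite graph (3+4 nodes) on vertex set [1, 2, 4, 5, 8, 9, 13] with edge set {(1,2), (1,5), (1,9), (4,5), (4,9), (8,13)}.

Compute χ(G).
Clique number ω(G) = 2 (lower bound: χ ≥ ω).
The graph is bipartite (no odd cycle), so 2 colors suffice: χ(G) = 2.
A valid 2-coloring: color 1: [1, 4, 8]; color 2: [2, 5, 9, 13].

χ(G) = 2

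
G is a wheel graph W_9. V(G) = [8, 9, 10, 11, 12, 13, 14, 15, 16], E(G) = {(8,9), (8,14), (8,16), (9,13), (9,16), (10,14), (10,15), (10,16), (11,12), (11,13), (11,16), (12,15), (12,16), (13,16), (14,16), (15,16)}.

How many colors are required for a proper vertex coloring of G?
Clique number ω(G) = 3 (lower bound: χ ≥ ω).
The clique on [8, 9, 16] has size 3, forcing χ ≥ 3, and the coloring below uses 3 colors, so χ(G) = 3.
A valid 3-coloring: color 1: [16]; color 2: [9, 11, 14, 15]; color 3: [8, 10, 12, 13].

χ(G) = 3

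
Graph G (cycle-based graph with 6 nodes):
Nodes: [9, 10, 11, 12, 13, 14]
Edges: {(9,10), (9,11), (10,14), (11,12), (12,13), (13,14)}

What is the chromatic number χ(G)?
Clique number ω(G) = 2 (lower bound: χ ≥ ω).
The graph is bipartite (no odd cycle), so 2 colors suffice: χ(G) = 2.
A valid 2-coloring: color 1: [9, 12, 14]; color 2: [10, 11, 13].

χ(G) = 2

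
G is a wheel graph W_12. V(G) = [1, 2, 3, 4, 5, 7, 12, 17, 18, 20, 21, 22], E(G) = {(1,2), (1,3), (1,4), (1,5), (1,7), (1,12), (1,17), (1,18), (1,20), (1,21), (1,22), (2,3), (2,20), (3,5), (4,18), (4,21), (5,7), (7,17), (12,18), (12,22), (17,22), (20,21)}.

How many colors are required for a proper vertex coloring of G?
Clique number ω(G) = 3 (lower bound: χ ≥ ω).
Odd cycle [5, 7, 17, 22, 12, 18, 4, 21, 20, 2, 3] needs 3 colors (χ ≥ 3).
Vertex 1 is adjacent to every vertex of [2, 3, 4, 5, 7, 12, 17, 18, 20, 21, 22], which already need 3 colors among themselves, so 1 needs a new color (χ ≥ 4).
The coloring below uses 4 colors, so χ(G) = 4.
A valid 4-coloring: color 1: [1]; color 2: [2, 4, 5, 12, 17]; color 3: [3, 7, 18, 21, 22]; color 4: [20].

χ(G) = 4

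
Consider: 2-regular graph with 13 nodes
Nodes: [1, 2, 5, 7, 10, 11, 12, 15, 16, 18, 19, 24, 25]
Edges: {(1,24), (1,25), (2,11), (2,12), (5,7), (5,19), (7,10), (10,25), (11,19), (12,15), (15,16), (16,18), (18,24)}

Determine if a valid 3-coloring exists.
A valid 3-coloring: color 1: [1, 2, 10, 15, 18, 19]; color 2: [7, 11, 12, 16, 24, 25]; color 3: [5].
(χ(G) = 3 ≤ 3.)

Yes, G is 3-colorable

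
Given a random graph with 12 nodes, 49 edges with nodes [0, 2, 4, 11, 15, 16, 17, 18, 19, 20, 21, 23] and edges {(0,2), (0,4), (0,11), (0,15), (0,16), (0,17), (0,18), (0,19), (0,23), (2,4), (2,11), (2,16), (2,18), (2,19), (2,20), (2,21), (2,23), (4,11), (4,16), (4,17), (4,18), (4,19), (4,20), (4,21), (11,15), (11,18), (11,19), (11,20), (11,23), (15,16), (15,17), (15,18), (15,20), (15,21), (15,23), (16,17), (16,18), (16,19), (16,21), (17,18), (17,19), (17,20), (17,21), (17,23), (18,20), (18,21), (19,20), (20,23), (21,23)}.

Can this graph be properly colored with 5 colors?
Yes, G is 5-colorable

A valid 5-coloring: color 1: [4, 15]; color 2: [2, 17]; color 3: [18, 19, 23]; color 4: [0, 20, 21]; color 5: [11, 16].
(χ(G) = 5 ≤ 5.)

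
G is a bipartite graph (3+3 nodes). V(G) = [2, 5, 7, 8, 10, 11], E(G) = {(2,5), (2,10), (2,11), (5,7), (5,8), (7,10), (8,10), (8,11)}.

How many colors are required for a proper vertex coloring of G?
χ(G) = 2

Clique number ω(G) = 2 (lower bound: χ ≥ ω).
The graph is bipartite (no odd cycle), so 2 colors suffice: χ(G) = 2.
A valid 2-coloring: color 1: [2, 7, 8]; color 2: [5, 10, 11].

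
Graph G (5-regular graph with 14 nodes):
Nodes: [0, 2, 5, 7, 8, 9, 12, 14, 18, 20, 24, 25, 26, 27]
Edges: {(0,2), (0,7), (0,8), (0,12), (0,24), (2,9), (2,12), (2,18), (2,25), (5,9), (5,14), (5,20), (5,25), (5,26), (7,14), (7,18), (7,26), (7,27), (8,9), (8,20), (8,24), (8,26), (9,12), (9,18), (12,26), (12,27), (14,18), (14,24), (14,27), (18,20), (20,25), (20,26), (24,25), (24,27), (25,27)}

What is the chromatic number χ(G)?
χ(G) = 4

Clique number ω(G) = 3 (lower bound: χ ≥ ω).
Suppose a proper 3-coloring c exists. The clique [0, 2, 12] takes 3 distinct colors; by symmetry let c(0) = 1, c(2) = 2, c(12) = 3.
- Vertex 9: neighbors [2, 12] already have colors [2, 3] ⇒ c(9) = 1.
- Vertex 18: neighbors [9, 2] already have colors [1, 2] ⇒ c(18) = 3.
- Vertex 7: neighbors [0, 18] already have colors [1, 3] ⇒ c(7) = 2.
- Vertex 14: neighbors [7, 18] already have colors [2, 3] ⇒ c(14) = 1.
- Vertex 27: neighbors [14, 7, 12] already have colors [1, 2, 3] — all 3 colors blocked. Contradiction.
The forced assignments end in a contradiction, so G has no proper 3-coloring (χ ≥ 4).
The coloring below uses 4 colors, so χ(G) = 4.
A valid 4-coloring: color 1: [0, 9, 14, 25, 26]; color 2: [2, 7, 20, 24]; color 3: [5, 8, 18, 27]; color 4: [12].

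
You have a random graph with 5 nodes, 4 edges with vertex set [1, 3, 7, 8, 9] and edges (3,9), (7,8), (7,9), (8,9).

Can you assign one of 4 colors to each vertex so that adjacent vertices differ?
A valid 4-coloring: color 1: [1, 9]; color 2: [3, 7]; color 3: [8].
(χ(G) = 3 ≤ 4.)

Yes, G is 4-colorable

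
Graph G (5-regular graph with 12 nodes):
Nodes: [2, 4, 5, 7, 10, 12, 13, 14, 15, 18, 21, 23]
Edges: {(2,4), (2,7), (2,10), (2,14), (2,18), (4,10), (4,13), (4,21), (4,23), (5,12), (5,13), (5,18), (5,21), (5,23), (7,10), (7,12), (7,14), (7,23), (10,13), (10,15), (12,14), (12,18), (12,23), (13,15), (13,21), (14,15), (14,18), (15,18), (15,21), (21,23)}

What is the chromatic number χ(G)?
χ(G) = 4

Clique number ω(G) = 3 (lower bound: χ ≥ ω).
Odd cycle [7, 14, 18, 5, 23] needs 3 colors (χ ≥ 3).
Vertex 12 is adjacent to every vertex of [5, 7, 14, 18, 23], which already need 3 colors among themselves, so 12 needs a new color (χ ≥ 4).
The coloring below uses 4 colors, so χ(G) = 4.
A valid 4-coloring: color 1: [4, 5, 7, 15]; color 2: [10, 18, 21]; color 3: [13, 14, 23]; color 4: [2, 12].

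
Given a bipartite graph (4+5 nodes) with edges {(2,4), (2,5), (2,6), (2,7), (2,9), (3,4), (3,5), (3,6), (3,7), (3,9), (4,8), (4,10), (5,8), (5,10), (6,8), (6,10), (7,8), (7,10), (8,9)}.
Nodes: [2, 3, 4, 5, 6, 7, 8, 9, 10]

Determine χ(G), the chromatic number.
χ(G) = 2

Clique number ω(G) = 2 (lower bound: χ ≥ ω).
The graph is bipartite (no odd cycle), so 2 colors suffice: χ(G) = 2.
A valid 2-coloring: color 1: [2, 3, 8, 10]; color 2: [4, 5, 6, 7, 9].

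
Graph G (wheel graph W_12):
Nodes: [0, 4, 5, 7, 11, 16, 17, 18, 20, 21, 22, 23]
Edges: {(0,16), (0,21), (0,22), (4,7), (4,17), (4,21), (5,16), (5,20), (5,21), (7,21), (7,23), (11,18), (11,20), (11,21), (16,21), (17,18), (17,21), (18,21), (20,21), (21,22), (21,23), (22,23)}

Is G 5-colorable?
A valid 5-coloring: color 1: [21]; color 2: [0, 4, 5, 11, 23]; color 3: [7, 16, 17, 20, 22]; color 4: [18].
(χ(G) = 4 ≤ 5.)

Yes, G is 5-colorable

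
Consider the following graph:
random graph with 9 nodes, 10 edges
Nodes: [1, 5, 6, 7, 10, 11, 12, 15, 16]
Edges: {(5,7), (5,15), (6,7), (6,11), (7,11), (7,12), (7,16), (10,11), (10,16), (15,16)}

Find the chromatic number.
χ(G) = 3

Clique number ω(G) = 3 (lower bound: χ ≥ ω).
The clique on [6, 7, 11] has size 3, forcing χ ≥ 3, and the coloring below uses 3 colors, so χ(G) = 3.
A valid 3-coloring: color 1: [1, 7, 10, 15]; color 2: [5, 11, 12, 16]; color 3: [6].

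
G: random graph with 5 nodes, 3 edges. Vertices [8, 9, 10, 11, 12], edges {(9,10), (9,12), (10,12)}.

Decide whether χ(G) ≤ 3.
Yes, G is 3-colorable

A valid 3-coloring: color 1: [8, 11, 12]; color 2: [9]; color 3: [10].
(χ(G) = 3 ≤ 3.)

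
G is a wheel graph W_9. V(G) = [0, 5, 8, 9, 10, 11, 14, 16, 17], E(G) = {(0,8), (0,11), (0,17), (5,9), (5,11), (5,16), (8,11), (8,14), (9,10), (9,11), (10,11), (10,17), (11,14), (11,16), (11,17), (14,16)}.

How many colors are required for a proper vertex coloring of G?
Clique number ω(G) = 3 (lower bound: χ ≥ ω).
The clique on [0, 8, 11] has size 3, forcing χ ≥ 3, and the coloring below uses 3 colors, so χ(G) = 3.
A valid 3-coloring: color 1: [11]; color 2: [0, 5, 10, 14]; color 3: [8, 9, 16, 17].

χ(G) = 3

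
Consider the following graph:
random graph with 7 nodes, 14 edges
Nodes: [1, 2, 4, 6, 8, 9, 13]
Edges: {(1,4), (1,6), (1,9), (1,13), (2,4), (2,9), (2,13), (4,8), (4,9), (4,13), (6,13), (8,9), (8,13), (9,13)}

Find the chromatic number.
Clique number ω(G) = 4 (lower bound: χ ≥ ω).
The clique on [4, 8, 9, 13] has size 4, forcing χ ≥ 4, and the coloring below uses 4 colors, so χ(G) = 4.
A valid 4-coloring: color 1: [13]; color 2: [4, 6]; color 3: [9]; color 4: [1, 2, 8].

χ(G) = 4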